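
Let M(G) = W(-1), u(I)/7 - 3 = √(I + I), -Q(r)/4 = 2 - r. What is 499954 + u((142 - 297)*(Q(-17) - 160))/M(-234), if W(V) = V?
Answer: 499933 - 14*√18290 ≈ 4.9804e+5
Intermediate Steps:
Q(r) = -8 + 4*r (Q(r) = -4*(2 - r) = -8 + 4*r)
u(I) = 21 + 7*√2*√I (u(I) = 21 + 7*√(I + I) = 21 + 7*√(2*I) = 21 + 7*(√2*√I) = 21 + 7*√2*√I)
M(G) = -1
499954 + u((142 - 297)*(Q(-17) - 160))/M(-234) = 499954 + (21 + 7*√2*√((142 - 297)*((-8 + 4*(-17)) - 160)))/(-1) = 499954 + (21 + 7*√2*√(-155*((-8 - 68) - 160)))*(-1) = 499954 + (21 + 7*√2*√(-155*(-76 - 160)))*(-1) = 499954 + (21 + 7*√2*√(-155*(-236)))*(-1) = 499954 + (21 + 7*√2*√36580)*(-1) = 499954 + (21 + 7*√2*(2*√9145))*(-1) = 499954 + (21 + 14*√18290)*(-1) = 499954 + (-21 - 14*√18290) = 499933 - 14*√18290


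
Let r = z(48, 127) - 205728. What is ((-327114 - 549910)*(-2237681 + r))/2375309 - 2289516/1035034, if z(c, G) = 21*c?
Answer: 1108541618066948386/1229262787753 ≈ 9.0179e+5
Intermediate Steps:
r = -204720 (r = 21*48 - 205728 = 1008 - 205728 = -204720)
((-327114 - 549910)*(-2237681 + r))/2375309 - 2289516/1035034 = ((-327114 - 549910)*(-2237681 - 204720))/2375309 - 2289516/1035034 = -877024*(-2442401)*(1/2375309) - 2289516*1/1035034 = 2142044294624*(1/2375309) - 1144758/517517 = 2142044294624/2375309 - 1144758/517517 = 1108541618066948386/1229262787753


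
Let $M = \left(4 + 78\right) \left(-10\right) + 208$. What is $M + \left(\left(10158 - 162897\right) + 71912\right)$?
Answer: $-81439$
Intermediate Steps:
$M = -612$ ($M = 82 \left(-10\right) + 208 = -820 + 208 = -612$)
$M + \left(\left(10158 - 162897\right) + 71912\right) = -612 + \left(\left(10158 - 162897\right) + 71912\right) = -612 + \left(-152739 + 71912\right) = -612 - 80827 = -81439$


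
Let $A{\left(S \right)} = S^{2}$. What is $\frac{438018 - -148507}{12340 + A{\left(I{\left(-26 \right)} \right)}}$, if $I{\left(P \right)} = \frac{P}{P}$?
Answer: $\frac{586525}{12341} \approx 47.527$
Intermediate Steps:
$I{\left(P \right)} = 1$
$\frac{438018 - -148507}{12340 + A{\left(I{\left(-26 \right)} \right)}} = \frac{438018 - -148507}{12340 + 1^{2}} = \frac{438018 + 148507}{12340 + 1} = \frac{586525}{12341}$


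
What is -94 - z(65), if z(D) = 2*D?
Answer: -224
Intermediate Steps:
-94 - z(65) = -94 - 2*65 = -94 - 1*130 = -94 - 130 = -224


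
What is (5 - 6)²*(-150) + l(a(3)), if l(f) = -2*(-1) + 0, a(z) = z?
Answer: -148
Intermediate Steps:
l(f) = 2 (l(f) = 2 + 0 = 2)
(5 - 6)²*(-150) + l(a(3)) = (5 - 6)²*(-150) + 2 = (-1)²*(-150) + 2 = 1*(-150) + 2 = -150 + 2 = -148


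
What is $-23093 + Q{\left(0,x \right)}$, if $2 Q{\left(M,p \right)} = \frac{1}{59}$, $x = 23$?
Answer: $- \frac{2724973}{118} \approx -23093.0$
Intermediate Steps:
$Q{\left(M,p \right)} = \frac{1}{118}$ ($Q{\left(M,p \right)} = \frac{1}{2 \cdot 59} = \frac{1}{2} \cdot \frac{1}{59} = \frac{1}{118}$)
$-23093 + Q{\left(0,x \right)} = -23093 + \frac{1}{118} = - \frac{2724973}{118}$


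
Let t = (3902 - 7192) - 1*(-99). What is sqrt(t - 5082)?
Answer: I*sqrt(8273) ≈ 90.956*I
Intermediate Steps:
t = -3191 (t = -3290 + 99 = -3191)
sqrt(t - 5082) = sqrt(-3191 - 5082) = sqrt(-8273) = I*sqrt(8273)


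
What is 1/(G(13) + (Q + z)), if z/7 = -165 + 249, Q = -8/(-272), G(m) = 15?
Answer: 34/20503 ≈ 0.0016583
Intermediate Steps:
Q = 1/34 (Q = -8*(-1/272) = 1/34 ≈ 0.029412)
z = 588 (z = 7*(-165 + 249) = 7*84 = 588)
1/(G(13) + (Q + z)) = 1/(15 + (1/34 + 588)) = 1/(15 + 19993/34) = 1/(20503/34) = 34/20503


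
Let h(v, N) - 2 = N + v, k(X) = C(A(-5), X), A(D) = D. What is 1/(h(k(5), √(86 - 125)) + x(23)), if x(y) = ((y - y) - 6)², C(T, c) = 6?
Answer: 44/1975 - I*√39/1975 ≈ 0.022278 - 0.003162*I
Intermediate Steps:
k(X) = 6
h(v, N) = 2 + N + v (h(v, N) = 2 + (N + v) = 2 + N + v)
x(y) = 36 (x(y) = (0 - 6)² = (-6)² = 36)
1/(h(k(5), √(86 - 125)) + x(23)) = 1/((2 + √(86 - 125) + 6) + 36) = 1/((2 + √(-39) + 6) + 36) = 1/((2 + I*√39 + 6) + 36) = 1/((8 + I*√39) + 36) = 1/(44 + I*√39)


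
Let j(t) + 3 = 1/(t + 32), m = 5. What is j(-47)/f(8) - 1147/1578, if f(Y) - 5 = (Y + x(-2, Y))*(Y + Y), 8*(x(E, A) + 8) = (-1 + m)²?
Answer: -78797/97310 ≈ -0.80975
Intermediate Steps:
j(t) = -3 + 1/(32 + t) (j(t) = -3 + 1/(t + 32) = -3 + 1/(32 + t))
x(E, A) = -6 (x(E, A) = -8 + (-1 + 5)²/8 = -8 + (⅛)*4² = -8 + (⅛)*16 = -8 + 2 = -6)
f(Y) = 5 + 2*Y*(-6 + Y) (f(Y) = 5 + (Y - 6)*(Y + Y) = 5 + (-6 + Y)*(2*Y) = 5 + 2*Y*(-6 + Y))
j(-47)/f(8) - 1147/1578 = ((-95 - 3*(-47))/(32 - 47))/(5 - 12*8 + 2*8²) - 1147/1578 = ((-95 + 141)/(-15))/(5 - 96 + 2*64) - 1147*1/1578 = (-1/15*46)/(5 - 96 + 128) - 1147/1578 = -46/15/37 - 1147/1578 = -46/15*1/37 - 1147/1578 = -46/555 - 1147/1578 = -78797/97310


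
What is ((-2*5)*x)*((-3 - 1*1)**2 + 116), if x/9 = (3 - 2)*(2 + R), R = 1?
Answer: -35640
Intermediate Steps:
x = 27 (x = 9*((3 - 2)*(2 + 1)) = 9*(1*3) = 9*3 = 27)
((-2*5)*x)*((-3 - 1*1)**2 + 116) = (-2*5*27)*((-3 - 1*1)**2 + 116) = (-10*27)*((-3 - 1)**2 + 116) = -270*((-4)**2 + 116) = -270*(16 + 116) = -270*132 = -35640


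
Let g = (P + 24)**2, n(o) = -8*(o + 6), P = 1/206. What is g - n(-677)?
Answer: -203343423/42436 ≈ -4791.8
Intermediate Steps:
P = 1/206 ≈ 0.0048544
n(o) = -48 - 8*o (n(o) = -8*(6 + o) = -48 - 8*o)
g = 24453025/42436 (g = (1/206 + 24)**2 = (4945/206)**2 = 24453025/42436 ≈ 576.23)
g - n(-677) = 24453025/42436 - (-48 - 8*(-677)) = 24453025/42436 - (-48 + 5416) = 24453025/42436 - 1*5368 = 24453025/42436 - 5368 = -203343423/42436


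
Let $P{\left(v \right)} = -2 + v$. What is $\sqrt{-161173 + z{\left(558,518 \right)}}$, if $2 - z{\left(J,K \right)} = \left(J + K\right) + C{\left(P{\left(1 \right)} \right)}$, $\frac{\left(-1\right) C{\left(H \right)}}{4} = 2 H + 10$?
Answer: $i \sqrt{162215} \approx 402.76 i$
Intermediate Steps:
$C{\left(H \right)} = -40 - 8 H$ ($C{\left(H \right)} = - 4 \left(2 H + 10\right) = - 4 \left(10 + 2 H\right) = -40 - 8 H$)
$z{\left(J,K \right)} = 34 - J - K$ ($z{\left(J,K \right)} = 2 - \left(\left(J + K\right) - \left(40 + 8 \left(-2 + 1\right)\right)\right) = 2 - \left(\left(J + K\right) - 32\right) = 2 - \left(-32 + J + K\right) = 34 - J - K$)
$\sqrt{-161173 + z{\left(558,518 \right)}} = \sqrt{-161173 - 1042} = \sqrt{-162215} = i \sqrt{162215}$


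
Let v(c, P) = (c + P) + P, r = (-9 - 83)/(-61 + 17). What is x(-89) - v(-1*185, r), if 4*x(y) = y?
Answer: 6977/44 ≈ 158.57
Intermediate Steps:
x(y) = y/4
r = 23/11 (r = -92/(-44) = -92*(-1/44) = 23/11 ≈ 2.0909)
v(c, P) = c + 2*P (v(c, P) = (P + c) + P = c + 2*P)
x(-89) - v(-1*185, r) = (1/4)*(-89) - (-1*185 + 2*(23/11)) = -89/4 - (-185 + 46/11) = -89/4 - 1*(-1989/11) = -89/4 + 1989/11 = 6977/44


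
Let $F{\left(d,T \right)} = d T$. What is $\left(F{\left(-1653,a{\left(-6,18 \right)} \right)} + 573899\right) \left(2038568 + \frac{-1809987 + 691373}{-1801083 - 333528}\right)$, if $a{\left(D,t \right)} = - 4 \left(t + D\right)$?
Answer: $\frac{2842620096410631866}{2134611} \approx 1.3317 \cdot 10^{12}$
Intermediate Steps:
$a{\left(D,t \right)} = - 4 D - 4 t$ ($a{\left(D,t \right)} = - 4 \left(D + t\right) = - 4 D - 4 t$)
$F{\left(d,T \right)} = T d$
$\left(F{\left(-1653,a{\left(-6,18 \right)} \right)} + 573899\right) \left(2038568 + \frac{-1809987 + 691373}{-1801083 - 333528}\right) = \left(\left(\left(-4\right) \left(-6\right) - 72\right) \left(-1653\right) + 573899\right) \left(2038568 + \frac{-1809987 + 691373}{-1801083 - 333528}\right) = \left(\left(24 - 72\right) \left(-1653\right) + 573899\right) \left(2038568 - \frac{1118614}{-2134611}\right) = \left(\left(-48\right) \left(-1653\right) + 573899\right) \left(2038568 - - \frac{1118614}{2134611}\right) = \left(79344 + 573899\right) \left(2038568 + \frac{1118614}{2134611}\right) = 653243 \cdot \frac{4351550795662}{2134611} = \frac{2842620096410631866}{2134611}$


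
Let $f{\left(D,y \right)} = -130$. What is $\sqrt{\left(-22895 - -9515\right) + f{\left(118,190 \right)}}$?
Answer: $i \sqrt{13510} \approx 116.23 i$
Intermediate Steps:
$\sqrt{\left(-22895 - -9515\right) + f{\left(118,190 \right)}} = \sqrt{\left(-22895 - -9515\right) - 130} = \sqrt{\left(-22895 + 9515\right) - 130} = \sqrt{-13380 - 130} = \sqrt{-13510} = i \sqrt{13510}$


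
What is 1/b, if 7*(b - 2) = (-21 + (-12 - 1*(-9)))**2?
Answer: 7/590 ≈ 0.011864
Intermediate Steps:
b = 590/7 (b = 2 + (-21 + (-12 - 1*(-9)))**2/7 = 2 + (-21 + (-12 + 9))**2/7 = 2 + (-21 - 3)**2/7 = 2 + (1/7)*(-24)**2 = 2 + (1/7)*576 = 2 + 576/7 = 590/7 ≈ 84.286)
1/b = 1/(590/7) = 7/590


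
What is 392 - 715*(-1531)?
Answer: 1095057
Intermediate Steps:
392 - 715*(-1531) = 392 + 1094665 = 1095057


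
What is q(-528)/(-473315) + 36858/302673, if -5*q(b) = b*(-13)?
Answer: 29768256274/238766118325 ≈ 0.12468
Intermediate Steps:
q(b) = 13*b/5 (q(b) = -b*(-13)/5 = -(-13)*b/5 = 13*b/5)
q(-528)/(-473315) + 36858/302673 = ((13/5)*(-528))/(-473315) + 36858/302673 = -6864/5*(-1/473315) + 36858*(1/302673) = 6864/2366575 + 12286/100891 = 29768256274/238766118325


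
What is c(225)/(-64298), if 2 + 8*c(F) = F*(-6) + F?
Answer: 1127/514384 ≈ 0.0021910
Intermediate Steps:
c(F) = -¼ - 5*F/8 (c(F) = -¼ + (F*(-6) + F)/8 = -¼ + (-6*F + F)/8 = -¼ + (-5*F)/8 = -¼ - 5*F/8)
c(225)/(-64298) = (-¼ - 5/8*225)/(-64298) = (-¼ - 1125/8)*(-1/64298) = -1127/8*(-1/64298) = 1127/514384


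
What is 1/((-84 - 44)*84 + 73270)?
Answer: 1/62518 ≈ 1.5995e-5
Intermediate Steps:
1/((-84 - 44)*84 + 73270) = 1/(-128*84 + 73270) = 1/(-10752 + 73270) = 1/62518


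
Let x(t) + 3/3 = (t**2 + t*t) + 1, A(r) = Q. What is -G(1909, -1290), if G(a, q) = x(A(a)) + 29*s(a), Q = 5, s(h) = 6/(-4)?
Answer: -13/2 ≈ -6.5000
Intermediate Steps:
s(h) = -3/2 (s(h) = 6*(-1/4) = -3/2)
A(r) = 5
x(t) = 2*t**2 (x(t) = -1 + ((t**2 + t*t) + 1) = -1 + ((t**2 + t**2) + 1) = -1 + (2*t**2 + 1) = -1 + (1 + 2*t**2) = 2*t**2)
G(a, q) = 13/2 (G(a, q) = 2*5**2 + 29*(-3/2) = 2*25 - 87/2 = 50 - 87/2 = 13/2)
-G(1909, -1290) = -1*13/2 = -13/2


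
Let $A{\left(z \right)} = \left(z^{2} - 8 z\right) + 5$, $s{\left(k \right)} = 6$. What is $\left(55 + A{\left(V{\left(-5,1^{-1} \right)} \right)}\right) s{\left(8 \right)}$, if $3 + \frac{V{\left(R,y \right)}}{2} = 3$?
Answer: $360$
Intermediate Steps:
$V{\left(R,y \right)} = 0$ ($V{\left(R,y \right)} = -6 + 2 \cdot 3 = -6 + 6 = 0$)
$A{\left(z \right)} = 5 + z^{2} - 8 z$
$\left(55 + A{\left(V{\left(-5,1^{-1} \right)} \right)}\right) s{\left(8 \right)} = \left(55 + \left(5 + 0^{2} - 0\right)\right) 6 = \left(55 + \left(5 + 0 + 0\right)\right) 6 = \left(55 + 5\right) 6 = 60 \cdot 6 = 360$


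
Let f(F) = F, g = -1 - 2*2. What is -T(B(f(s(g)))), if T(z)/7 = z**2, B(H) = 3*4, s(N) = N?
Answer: -1008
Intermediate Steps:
g = -5 (g = -1 - 4 = -5)
B(H) = 12
T(z) = 7*z**2
-T(B(f(s(g)))) = -7*12**2 = -7*144 = -1*1008 = -1008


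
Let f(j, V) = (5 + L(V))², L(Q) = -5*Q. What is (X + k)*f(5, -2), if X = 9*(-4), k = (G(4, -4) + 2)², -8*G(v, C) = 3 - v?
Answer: -453375/64 ≈ -7084.0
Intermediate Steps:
G(v, C) = -3/8 + v/8 (G(v, C) = -(3 - v)/8 = -3/8 + v/8)
f(j, V) = (5 - 5*V)²
k = 289/64 (k = ((-3/8 + (⅛)*4) + 2)² = ((-3/8 + ½) + 2)² = (⅛ + 2)² = (17/8)² = 289/64 ≈ 4.5156)
X = -36
(X + k)*f(5, -2) = (-36 + 289/64)*(25*(-1 - 2)²) = -50375*(-3)²/64 = -50375*9/64 = -2015/64*225 = -453375/64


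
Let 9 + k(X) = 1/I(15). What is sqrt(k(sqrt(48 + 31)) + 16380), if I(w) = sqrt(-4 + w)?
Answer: sqrt(1980891 + 11*sqrt(11))/11 ≈ 127.95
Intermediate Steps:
k(X) = -9 + sqrt(11)/11 (k(X) = -9 + 1/(sqrt(-4 + 15)) = -9 + 1/(sqrt(11)) = -9 + sqrt(11)/11)
sqrt(k(sqrt(48 + 31)) + 16380) = sqrt((-9 + sqrt(11)/11) + 16380) = sqrt(16371 + sqrt(11)/11)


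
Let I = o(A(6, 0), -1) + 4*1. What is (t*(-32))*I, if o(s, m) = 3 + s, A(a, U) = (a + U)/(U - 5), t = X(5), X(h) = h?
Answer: -928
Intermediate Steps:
t = 5
A(a, U) = (U + a)/(-5 + U)
I = 29/5 (I = (3 + (0 + 6)/(-5 + 0)) + 4*1 = (3 + 6/(-5)) + 4 = (3 - 1/5*6) + 4 = (3 - 6/5) + 4 = 9/5 + 4 = 29/5 ≈ 5.8000)
(t*(-32))*I = (5*(-32))*(29/5) = -160*29/5 = -928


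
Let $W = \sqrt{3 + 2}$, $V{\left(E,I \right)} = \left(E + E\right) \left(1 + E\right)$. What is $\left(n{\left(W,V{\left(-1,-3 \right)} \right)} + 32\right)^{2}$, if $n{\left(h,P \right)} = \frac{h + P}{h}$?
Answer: $1089$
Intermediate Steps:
$V{\left(E,I \right)} = 2 E \left(1 + E\right)$
$W = \sqrt{5} \approx 2.2361$
$n{\left(h,P \right)} = \frac{P + h}{h}$
$\left(n{\left(W,V{\left(-1,-3 \right)} \right)} + 32\right)^{2} = \left(\frac{2 \left(-1\right) \left(1 - 1\right) + \sqrt{5}}{\sqrt{5}} + 32\right)^{2} = \left(\frac{\sqrt{5}}{5} \left(2 \left(-1\right) 0 + \sqrt{5}\right) + 32\right)^{2} = \left(\frac{\sqrt{5}}{5} \left(0 + \sqrt{5}\right) + 32\right)^{2} = \left(\frac{\sqrt{5}}{5} \sqrt{5} + 32\right)^{2} = \left(1 + 32\right)^{2} = 33^{2} = 1089$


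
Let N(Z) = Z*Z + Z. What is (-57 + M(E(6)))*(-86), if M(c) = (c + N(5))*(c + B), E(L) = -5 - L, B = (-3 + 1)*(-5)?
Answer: 6536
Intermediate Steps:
N(Z) = Z + Z² (N(Z) = Z² + Z = Z + Z²)
B = 10 (B = -2*(-5) = 10)
M(c) = (10 + c)*(30 + c) (M(c) = (c + 5*(1 + 5))*(c + 10) = (c + 5*6)*(10 + c) = (c + 30)*(10 + c) = (30 + c)*(10 + c) = (10 + c)*(30 + c))
(-57 + M(E(6)))*(-86) = (-57 + (300 + (-5 - 1*6)² + 40*(-5 - 1*6)))*(-86) = (-57 + (300 + (-5 - 6)² + 40*(-5 - 6)))*(-86) = (-57 + (300 + (-11)² + 40*(-11)))*(-86) = (-57 + (300 + 121 - 440))*(-86) = (-57 - 19)*(-86) = -76*(-86) = 6536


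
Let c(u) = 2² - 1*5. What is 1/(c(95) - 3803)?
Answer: -1/3804 ≈ -0.00026288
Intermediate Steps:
c(u) = -1 (c(u) = 4 - 5 = -1)
1/(c(95) - 3803) = 1/(-1 - 3803) = 1/(-3804) = -1/3804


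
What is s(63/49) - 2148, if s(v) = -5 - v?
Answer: -15080/7 ≈ -2154.3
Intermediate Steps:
s(63/49) - 2148 = (-5 - 63/49) - 2148 = (-5 - 1*9/7) - 2148 = (-5 - 9/7) - 2148 = -44/7 - 2148 = -15080/7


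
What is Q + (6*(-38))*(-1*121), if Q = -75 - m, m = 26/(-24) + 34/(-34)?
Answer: 330181/12 ≈ 27515.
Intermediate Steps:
m = -25/12 (m = 26*(-1/24) + 34*(-1/34) = -13/12 - 1 = -25/12 ≈ -2.0833)
Q = -875/12 (Q = -75 - 1*(-25/12) = -75 + 25/12 = -875/12 ≈ -72.917)
Q + (6*(-38))*(-1*121) = -875/12 + (6*(-38))*(-1*121) = -875/12 - 228*(-121) = -875/12 + 27588 = 330181/12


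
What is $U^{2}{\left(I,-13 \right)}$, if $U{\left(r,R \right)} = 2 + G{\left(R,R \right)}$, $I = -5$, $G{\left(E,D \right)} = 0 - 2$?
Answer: $0$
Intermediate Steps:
$G{\left(E,D \right)} = -2$
$U{\left(r,R \right)} = 0$ ($U{\left(r,R \right)} = 2 - 2 = 0$)
$U^{2}{\left(I,-13 \right)} = 0^{2} = 0$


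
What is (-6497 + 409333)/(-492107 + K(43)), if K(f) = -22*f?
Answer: -402836/493053 ≈ -0.81702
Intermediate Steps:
(-6497 + 409333)/(-492107 + K(43)) = (-6497 + 409333)/(-492107 - 22*43) = 402836/(-492107 - 946) = 402836/(-493053) = 402836*(-1/493053) = -402836/493053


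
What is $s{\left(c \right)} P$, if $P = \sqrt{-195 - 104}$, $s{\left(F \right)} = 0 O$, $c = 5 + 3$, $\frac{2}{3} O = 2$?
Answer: $0$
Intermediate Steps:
$O = 3$ ($O = \frac{3}{2} \cdot 2 = 3$)
$c = 8$
$s{\left(F \right)} = 0$ ($s{\left(F \right)} = 0 \cdot 3 = 0$)
$P = i \sqrt{299}$ ($P = \sqrt{-299} = i \sqrt{299} \approx 17.292 i$)
$s{\left(c \right)} P = 0 i \sqrt{299} = 0$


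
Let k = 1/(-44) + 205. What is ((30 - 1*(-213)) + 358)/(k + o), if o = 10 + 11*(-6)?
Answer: 26444/6555 ≈ 4.0342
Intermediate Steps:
o = -56 (o = 10 - 66 = -56)
k = 9019/44 (k = -1/44 + 205 = 9019/44 ≈ 204.98)
((30 - 1*(-213)) + 358)/(k + o) = ((30 - 1*(-213)) + 358)/(9019/44 - 56) = ((30 + 213) + 358)/(6555/44) = (243 + 358)*(44/6555) = 601*(44/6555) = 26444/6555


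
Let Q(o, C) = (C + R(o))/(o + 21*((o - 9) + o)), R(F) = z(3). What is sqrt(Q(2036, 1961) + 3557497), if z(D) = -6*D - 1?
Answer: 3*sqrt(3016597340447115)/87359 ≈ 1886.1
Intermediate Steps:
z(D) = -1 - 6*D
R(F) = -19 (R(F) = -1 - 6*3 = -1 - 18 = -19)
Q(o, C) = (-19 + C)/(-189 + 43*o) (Q(o, C) = (C - 19)/(o + 21*((o - 9) + o)) = (-19 + C)/(o + 21*((-9 + o) + o)) = (-19 + C)/(o + 21*(-9 + 2*o)) = (-19 + C)/(o + (-189 + 42*o)) = (-19 + C)/(-189 + 43*o))
sqrt(Q(2036, 1961) + 3557497) = sqrt((-19 + 1961)/(-189 + 43*2036) + 3557497) = sqrt(1942/(-189 + 87548) + 3557497) = sqrt(1942/87359 + 3557497) = sqrt(310779382365/87359) = 3*sqrt(3016597340447115)/87359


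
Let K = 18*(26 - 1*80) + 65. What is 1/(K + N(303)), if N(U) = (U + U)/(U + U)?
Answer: -1/906 ≈ -0.0011038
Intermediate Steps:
N(U) = 1 (N(U) = (2*U)/((2*U)) = (2*U)*(1/(2*U)) = 1)
K = -907 (K = 18*(26 - 80) + 65 = 18*(-54) + 65 = -972 + 65 = -907)
1/(K + N(303)) = 1/(-907 + 1) = 1/(-906) = -1/906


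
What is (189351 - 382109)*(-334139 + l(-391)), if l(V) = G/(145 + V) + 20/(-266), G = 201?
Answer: 351217572983035/5453 ≈ 6.4408e+10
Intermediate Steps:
l(V) = -10/133 + 201/(145 + V) (l(V) = 201/(145 + V) + 20/(-266) = 201/(145 + V) + 20*(-1/266) = 201/(145 + V) - 10/133 = -10/133 + 201/(145 + V))
(189351 - 382109)*(-334139 + l(-391)) = (189351 - 382109)*(-334139 + (25283 - 10*(-391))/(133*(145 - 391))) = -192758*(-334139 + (1/133)*(25283 + 3910)/(-246)) = -192758*(-334139 + (1/133)*(-1/246)*29193) = -192758*(-334139 - 9731/10906) = -192758*(-3644129665/10906) = 351217572983035/5453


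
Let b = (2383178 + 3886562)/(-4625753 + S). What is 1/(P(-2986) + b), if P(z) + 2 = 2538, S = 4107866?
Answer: 517887/1307091692 ≈ 0.00039621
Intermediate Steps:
P(z) = 2536 (P(z) = -2 + 2538 = 2536)
b = -6269740/517887 (b = (2383178 + 3886562)/(-4625753 + 4107866) = 6269740/(-517887) = 6269740*(-1/517887) = -6269740/517887 ≈ -12.106)
1/(P(-2986) + b) = 1/(2536 - 6269740/517887) = 1/(1307091692/517887) = 517887/1307091692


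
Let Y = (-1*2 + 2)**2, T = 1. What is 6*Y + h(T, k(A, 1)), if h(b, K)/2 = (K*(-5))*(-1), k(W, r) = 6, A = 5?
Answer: 60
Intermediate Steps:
h(b, K) = 10*K (h(b, K) = 2*((K*(-5))*(-1)) = 2*(-5*K*(-1)) = 2*(5*K) = 10*K)
Y = 0 (Y = (-2 + 2)**2 = 0**2 = 0)
6*Y + h(T, k(A, 1)) = 6*0 + 10*6 = 0 + 60 = 60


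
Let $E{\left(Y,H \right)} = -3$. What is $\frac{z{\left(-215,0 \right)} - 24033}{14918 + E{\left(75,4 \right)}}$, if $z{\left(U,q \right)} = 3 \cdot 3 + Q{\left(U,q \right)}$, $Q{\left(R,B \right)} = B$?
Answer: $- \frac{24024}{14915} \approx -1.6107$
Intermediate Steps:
$z{\left(U,q \right)} = 9 + q$ ($z{\left(U,q \right)} = 3 \cdot 3 + q = 9 + q$)
$\frac{z{\left(-215,0 \right)} - 24033}{14918 + E{\left(75,4 \right)}} = \frac{\left(9 + 0\right) - 24033}{14918 - 3} = \frac{9 - 24033}{14915} = \left(9 - 24033\right) \frac{1}{14915} = \left(-24024\right) \frac{1}{14915} = - \frac{24024}{14915}$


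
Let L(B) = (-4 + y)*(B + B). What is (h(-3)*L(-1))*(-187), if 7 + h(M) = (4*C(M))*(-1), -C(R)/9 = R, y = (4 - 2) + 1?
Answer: 43010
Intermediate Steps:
y = 3 (y = 2 + 1 = 3)
C(R) = -9*R
h(M) = -7 + 36*M (h(M) = -7 + (4*(-9*M))*(-1) = -7 - 36*M*(-1) = -7 + 36*M)
L(B) = -2*B (L(B) = (-4 + 3)*(B + B) = -2*B)
(h(-3)*L(-1))*(-187) = ((-7 + 36*(-3))*(-2*(-1)))*(-187) = ((-7 - 108)*2)*(-187) = -115*2*(-187) = -230*(-187) = 43010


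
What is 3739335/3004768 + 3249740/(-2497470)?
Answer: -42583777787/750431793696 ≈ -0.056746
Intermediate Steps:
3739335/3004768 + 3249740/(-2497470) = 3739335*(1/3004768) + 3249740*(-1/2497470) = 3739335/3004768 - 324974/249747 = -42583777787/750431793696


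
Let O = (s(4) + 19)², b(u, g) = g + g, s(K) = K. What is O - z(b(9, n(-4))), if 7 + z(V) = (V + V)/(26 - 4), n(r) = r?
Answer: 5904/11 ≈ 536.73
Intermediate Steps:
b(u, g) = 2*g
O = 529 (O = (4 + 19)² = 23² = 529)
z(V) = -7 + V/11 (z(V) = -7 + (V + V)/(26 - 4) = -7 + (2*V)/22 = -7 + (2*V)*(1/22) = -7 + V/11)
O - z(b(9, n(-4))) = 529 - (-7 + (2*(-4))/11) = 529 - (-7 + (1/11)*(-8)) = 529 - (-7 - 8/11) = 529 - 1*(-85/11) = 529 + 85/11 = 5904/11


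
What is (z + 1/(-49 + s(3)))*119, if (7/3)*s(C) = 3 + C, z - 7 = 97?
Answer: 4021367/325 ≈ 12373.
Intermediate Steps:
z = 104 (z = 7 + 97 = 104)
s(C) = 9/7 + 3*C/7 (s(C) = 3*(3 + C)/7 = 9/7 + 3*C/7)
(z + 1/(-49 + s(3)))*119 = (104 + 1/(-49 + (9/7 + (3/7)*3)))*119 = (104 + 1/(-49 + (9/7 + 9/7)))*119 = (104 + 1/(-49 + 18/7))*119 = (104 + 1/(-325/7))*119 = (104 - 7/325)*119 = (33793/325)*119 = 4021367/325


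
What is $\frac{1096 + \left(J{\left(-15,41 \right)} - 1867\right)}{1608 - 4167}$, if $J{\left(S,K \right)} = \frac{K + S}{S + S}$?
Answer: $\frac{11578}{38385} \approx 0.30163$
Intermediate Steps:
$J{\left(S,K \right)} = \frac{K + S}{2 S}$
$\frac{1096 + \left(J{\left(-15,41 \right)} - 1867\right)}{1608 - 4167} = \frac{1096 - \left(1867 - \frac{41 - 15}{2 \left(-15\right)}\right)}{1608 - 4167} = \frac{1096 - \left(1867 + \frac{1}{30} \cdot 26\right)}{-2559} = \left(1096 - \frac{28018}{15}\right) \left(- \frac{1}{2559}\right) = \left(- \frac{11578}{15}\right) \left(- \frac{1}{2559}\right) = \frac{11578}{38385}$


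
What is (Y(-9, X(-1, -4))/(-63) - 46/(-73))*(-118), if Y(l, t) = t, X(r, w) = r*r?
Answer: -333350/4599 ≈ -72.483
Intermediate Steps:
X(r, w) = r²
(Y(-9, X(-1, -4))/(-63) - 46/(-73))*(-118) = ((-1)²/(-63) - 46/(-73))*(-118) = (1*(-1/63) - 46*(-1/73))*(-118) = (-1/63 + 46/73)*(-118) = (2825/4599)*(-118) = -333350/4599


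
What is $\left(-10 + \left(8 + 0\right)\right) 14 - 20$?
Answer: $-48$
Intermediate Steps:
$\left(-10 + \left(8 + 0\right)\right) 14 - 20 = \left(-10 + 8\right) 14 - 20 = \left(-2\right) 14 - 20 = -28 - 20 = -48$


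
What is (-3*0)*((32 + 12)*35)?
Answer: 0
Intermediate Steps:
(-3*0)*((32 + 12)*35) = 0*(44*35) = 0*1540 = 0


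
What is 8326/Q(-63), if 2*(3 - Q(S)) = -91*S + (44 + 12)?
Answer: -16652/5783 ≈ -2.8795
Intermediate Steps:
Q(S) = -25 + 91*S/2 (Q(S) = 3 - (-91*S + (44 + 12))/2 = 3 - (-91*S + 56)/2 = 3 - (56 - 91*S)/2 = 3 + (-28 + 91*S/2) = -25 + 91*S/2)
8326/Q(-63) = 8326/(-25 + (91/2)*(-63)) = 8326/(-25 - 5733/2) = 8326/(-5783/2) = 8326*(-2/5783) = -16652/5783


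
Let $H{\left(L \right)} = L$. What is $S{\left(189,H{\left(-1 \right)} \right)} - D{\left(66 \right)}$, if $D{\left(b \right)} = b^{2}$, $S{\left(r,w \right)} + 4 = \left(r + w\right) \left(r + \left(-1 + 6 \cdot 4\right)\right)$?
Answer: $35496$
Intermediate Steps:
$S{\left(r,w \right)} = -4 + \left(23 + r\right) \left(r + w\right)$ ($S{\left(r,w \right)} = -4 + \left(r + w\right) \left(r + \left(-1 + 6 \cdot 4\right)\right) = -4 + \left(r + w\right) \left(r + \left(-1 + 24\right)\right) = -4 + \left(r + w\right) \left(r + 23\right) = -4 + \left(r + w\right) \left(23 + r\right) = -4 + \left(23 + r\right) \left(r + w\right)$)
$S{\left(189,H{\left(-1 \right)} \right)} - D{\left(66 \right)} = \left(-4 + 189^{2} + 23 \cdot 189 + 23 \left(-1\right) + 189 \left(-1\right)\right) - 66^{2} = \left(-4 + 35721 + 4347 - 23 - 189\right) - 4356 = 39852 - 4356 = 35496$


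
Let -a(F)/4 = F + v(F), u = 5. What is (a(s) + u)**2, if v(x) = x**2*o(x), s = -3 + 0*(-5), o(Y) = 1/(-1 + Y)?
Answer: 676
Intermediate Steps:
s = -3 (s = -3 + 0 = -3)
v(x) = x**2/(-1 + x)
a(F) = -4*F - 4*F**2/(-1 + F) (a(F) = -4*(F + F**2/(-1 + F)) = -4*F - 4*F**2/(-1 + F))
(a(s) + u)**2 = (4*(-3)*(1 - 2*(-3))/(-1 - 3) + 5)**2 = (4*(-3)*(1 + 6)/(-4) + 5)**2 = (4*(-3)*(-1/4)*7 + 5)**2 = (21 + 5)**2 = 26**2 = 676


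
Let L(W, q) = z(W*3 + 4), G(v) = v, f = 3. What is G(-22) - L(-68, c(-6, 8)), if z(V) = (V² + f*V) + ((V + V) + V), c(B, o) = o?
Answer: -38822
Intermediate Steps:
z(V) = V² + 6*V (z(V) = (V² + 3*V) + ((V + V) + V) = (V² + 3*V) + (2*V + V) = (V² + 3*V) + 3*V = V² + 6*V)
L(W, q) = (4 + 3*W)*(10 + 3*W) (L(W, q) = (W*3 + 4)*(6 + (W*3 + 4)) = (3*W + 4)*(6 + (3*W + 4)) = (4 + 3*W)*(6 + (4 + 3*W)) = (4 + 3*W)*(10 + 3*W))
G(-22) - L(-68, c(-6, 8)) = -22 - (4 + 3*(-68))*(10 + 3*(-68)) = -22 - (4 - 204)*(10 - 204) = -22 - (-200)*(-194) = -22 - 1*38800 = -22 - 38800 = -38822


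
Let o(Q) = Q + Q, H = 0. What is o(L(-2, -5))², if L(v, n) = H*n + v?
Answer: 16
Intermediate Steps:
L(v, n) = v (L(v, n) = 0*n + v = 0 + v = v)
o(Q) = 2*Q
o(L(-2, -5))² = (2*(-2))² = (-4)² = 16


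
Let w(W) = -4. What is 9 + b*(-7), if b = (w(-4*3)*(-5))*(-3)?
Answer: 429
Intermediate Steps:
b = -60 (b = -4*(-5)*(-3) = 20*(-3) = -60)
9 + b*(-7) = 9 - 60*(-7) = 9 + 420 = 429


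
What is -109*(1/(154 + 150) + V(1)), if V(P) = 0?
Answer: -109/304 ≈ -0.35855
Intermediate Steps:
-109*(1/(154 + 150) + V(1)) = -109*(1/(154 + 150) + 0) = -109*(1/304 + 0) = -109*1/304 = -109/304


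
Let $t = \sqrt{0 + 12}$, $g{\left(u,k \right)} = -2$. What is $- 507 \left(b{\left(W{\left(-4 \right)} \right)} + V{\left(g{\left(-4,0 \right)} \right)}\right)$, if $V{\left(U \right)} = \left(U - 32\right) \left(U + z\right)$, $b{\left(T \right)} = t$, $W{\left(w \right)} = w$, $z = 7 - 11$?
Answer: $-103428 - 1014 \sqrt{3} \approx -1.0518 \cdot 10^{5}$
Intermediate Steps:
$z = -4$ ($z = 7 - 11 = -4$)
$t = 2 \sqrt{3}$ ($t = \sqrt{12} = 2 \sqrt{3} \approx 3.4641$)
$b{\left(T \right)} = 2 \sqrt{3}$
$V{\left(U \right)} = \left(-32 + U\right) \left(-4 + U\right)$ ($V{\left(U \right)} = \left(U - 32\right) \left(U - 4\right) = \left(-32 + U\right) \left(-4 + U\right)$)
$- 507 \left(b{\left(W{\left(-4 \right)} \right)} + V{\left(g{\left(-4,0 \right)} \right)}\right) = - 507 \left(2 \sqrt{3} + \left(128 + \left(-2\right)^{2} - -72\right)\right) = - 507 \left(2 \sqrt{3} + \left(128 + 4 + 72\right)\right) = - 507 \left(2 \sqrt{3} + 204\right) = - 507 \left(204 + 2 \sqrt{3}\right) = -103428 - 1014 \sqrt{3}$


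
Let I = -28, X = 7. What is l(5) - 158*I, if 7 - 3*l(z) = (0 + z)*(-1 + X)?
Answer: 13249/3 ≈ 4416.3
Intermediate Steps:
l(z) = 7/3 - 2*z (l(z) = 7/3 - (0 + z)*(-1 + 7)/3 = 7/3 - z*6/3 = 7/3 - 2*z)
l(5) - 158*I = (7/3 - 2*5) - 158*(-28) = (7/3 - 10) + 4424 = -23/3 + 4424 = 13249/3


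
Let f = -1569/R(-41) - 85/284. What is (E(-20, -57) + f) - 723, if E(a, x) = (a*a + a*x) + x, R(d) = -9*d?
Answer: 26389333/34932 ≈ 755.45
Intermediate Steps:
E(a, x) = x + a**2 + a*x (E(a, x) = (a**2 + a*x) + x = x + a**2 + a*x)
f = -158987/34932 (f = -1569/((-9*(-41))) - 85/284 = -1569/369 - 85*1/284 = -1569*1/369 - 85/284 = -523/123 - 85/284 = -158987/34932 ≈ -4.5513)
(E(-20, -57) + f) - 723 = ((-57 + (-20)**2 - 20*(-57)) - 158987/34932) - 723 = ((-57 + 400 + 1140) - 158987/34932) - 723 = (1483 - 158987/34932) - 723 = 51645169/34932 - 723 = 26389333/34932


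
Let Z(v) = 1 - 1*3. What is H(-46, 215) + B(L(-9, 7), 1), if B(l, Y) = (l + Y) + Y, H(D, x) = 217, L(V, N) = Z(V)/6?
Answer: 656/3 ≈ 218.67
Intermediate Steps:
Z(v) = -2 (Z(v) = 1 - 3 = -2)
L(V, N) = -1/3 (L(V, N) = -2/6 = -2*1/6 = -1/3)
B(l, Y) = l + 2*Y (B(l, Y) = (Y + l) + Y = l + 2*Y)
H(-46, 215) + B(L(-9, 7), 1) = 217 + (-1/3 + 2*1) = 217 + (-1/3 + 2) = 217 + 5/3 = 656/3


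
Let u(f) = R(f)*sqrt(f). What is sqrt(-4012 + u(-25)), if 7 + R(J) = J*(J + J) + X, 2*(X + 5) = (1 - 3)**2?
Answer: 2*sqrt(-1003 + 1550*I) ≈ 41.066 + 75.488*I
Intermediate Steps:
X = -3 (X = -5 + (1 - 3)**2/2 = -5 + (1/2)*(-2)**2 = -5 + (1/2)*4 = -5 + 2 = -3)
R(J) = -10 + 2*J**2 (R(J) = -7 + (J*(J + J) - 3) = -7 + (J*(2*J) - 3) = -7 + (2*J**2 - 3) = -7 + (-3 + 2*J**2) = -10 + 2*J**2)
u(f) = sqrt(f)*(-10 + 2*f**2) (u(f) = (-10 + 2*f**2)*sqrt(f) = sqrt(f)*(-10 + 2*f**2))
sqrt(-4012 + u(-25)) = sqrt(-4012 + 2*sqrt(-25)*(-5 + (-25)**2)) = sqrt(-4012 + 2*(5*I)*(-5 + 625)) = sqrt(-4012 + 2*(5*I)*620) = sqrt(-4012 + 6200*I)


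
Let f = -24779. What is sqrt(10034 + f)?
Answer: I*sqrt(14745) ≈ 121.43*I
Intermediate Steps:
sqrt(10034 + f) = sqrt(10034 - 24779) = sqrt(-14745) = I*sqrt(14745)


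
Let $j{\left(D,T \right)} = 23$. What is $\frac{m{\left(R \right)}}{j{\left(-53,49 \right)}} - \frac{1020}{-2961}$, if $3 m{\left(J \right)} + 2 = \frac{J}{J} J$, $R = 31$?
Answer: $\frac{5787}{7567} \approx 0.76477$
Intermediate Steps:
$m{\left(J \right)} = - \frac{2}{3} + \frac{J}{3}$ ($m{\left(J \right)} = - \frac{2}{3} + \frac{\frac{J}{J} J}{3} = - \frac{2}{3} + \frac{1 J}{3} = - \frac{2}{3} + \frac{J}{3}$)
$\frac{m{\left(R \right)}}{j{\left(-53,49 \right)}} - \frac{1020}{-2961} = \frac{- \frac{2}{3} + \frac{1}{3} \cdot 31}{23} - \frac{1020}{-2961} = \left(- \frac{2}{3} + \frac{31}{3}\right) \frac{1}{23} - - \frac{340}{987} = \frac{29}{3} \cdot \frac{1}{23} + \frac{340}{987} = \frac{29}{69} + \frac{340}{987} = \frac{5787}{7567}$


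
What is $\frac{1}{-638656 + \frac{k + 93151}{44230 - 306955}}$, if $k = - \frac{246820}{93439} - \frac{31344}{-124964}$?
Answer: $- \frac{145004320475}{92607930708265697} \approx -1.5658 \cdot 10^{-6}$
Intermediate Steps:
$k = - \frac{3958432}{1655773}$ ($k = \left(-246820\right) \frac{1}{93439} - - \frac{7836}{31241} = - \frac{140}{53} + \frac{7836}{31241} = - \frac{3958432}{1655773} \approx -2.3907$)
$\frac{1}{-638656 + \frac{k + 93151}{44230 - 306955}} = \frac{1}{-638656 + \frac{- \frac{3958432}{1655773} + 93151}{44230 - 306955}} = \frac{1}{-638656 + \frac{154232952291}{1655773 \left(-262725\right)}} = \frac{1}{-638656 + \frac{154232952291}{1655773} \left(- \frac{1}{262725}\right)} = \frac{1}{-638656 - \frac{51410984097}{145004320475}} = \frac{1}{- \frac{92607930708265697}{145004320475}} = - \frac{145004320475}{92607930708265697}$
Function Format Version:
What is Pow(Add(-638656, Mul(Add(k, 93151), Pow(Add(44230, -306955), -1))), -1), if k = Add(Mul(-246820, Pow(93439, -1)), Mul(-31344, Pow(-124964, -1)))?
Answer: Rational(-145004320475, 92607930708265697) ≈ -1.5658e-6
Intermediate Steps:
k = Rational(-3958432, 1655773) (k = Add(Mul(-246820, Rational(1, 93439)), Mul(-31344, Rational(-1, 124964))) = Add(Rational(-140, 53), Rational(7836, 31241)) = Rational(-3958432, 1655773) ≈ -2.3907)
Pow(Add(-638656, Mul(Add(k, 93151), Pow(Add(44230, -306955), -1))), -1) = Pow(Add(-638656, Mul(Add(Rational(-3958432, 1655773), 93151), Pow(Add(44230, -306955), -1))), -1) = Pow(Add(-638656, Mul(Rational(154232952291, 1655773), Pow(-262725, -1))), -1) = Pow(Add(-638656, Mul(Rational(154232952291, 1655773), Rational(-1, 262725))), -1) = Pow(Add(-638656, Rational(-51410984097, 145004320475)), -1) = Pow(Rational(-92607930708265697, 145004320475), -1) = Rational(-145004320475, 92607930708265697)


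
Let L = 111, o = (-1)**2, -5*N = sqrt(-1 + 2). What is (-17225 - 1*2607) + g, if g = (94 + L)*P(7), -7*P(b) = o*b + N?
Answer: -140218/7 ≈ -20031.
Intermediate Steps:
N = -1/5 (N = -sqrt(-1 + 2)/5 = -sqrt(1)/5 = -1/5*1 = -1/5 ≈ -0.20000)
o = 1
P(b) = 1/35 - b/7 (P(b) = -(1*b - 1/5)/7 = -(b - 1/5)/7 = -(-1/5 + b)/7 = 1/35 - b/7)
g = -1394/7 (g = (94 + 111)*(1/35 - 1/7*7) = 205*(1/35 - 1) = 205*(-34/35) = -1394/7 ≈ -199.14)
(-17225 - 1*2607) + g = (-17225 - 1*2607) - 1394/7 = (-17225 - 2607) - 1394/7 = -19832 - 1394/7 = -140218/7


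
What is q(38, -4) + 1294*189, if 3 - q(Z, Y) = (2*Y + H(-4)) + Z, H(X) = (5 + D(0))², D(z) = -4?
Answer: 244538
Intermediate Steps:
H(X) = 1 (H(X) = (5 - 4)² = 1² = 1)
q(Z, Y) = 2 - Z - 2*Y (q(Z, Y) = 3 - ((2*Y + 1) + Z) = 3 - ((1 + 2*Y) + Z) = 3 - (1 + Z + 2*Y) = 3 + (-1 - Z - 2*Y) = 2 - Z - 2*Y)
q(38, -4) + 1294*189 = (2 - 1*38 - 2*(-4)) + 1294*189 = (2 - 38 + 8) + 244566 = -28 + 244566 = 244538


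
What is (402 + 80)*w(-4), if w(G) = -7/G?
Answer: 1687/2 ≈ 843.50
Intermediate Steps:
(402 + 80)*w(-4) = (402 + 80)*(-7/(-4)) = 482*(-7*(-¼)) = 482*(7/4) = 1687/2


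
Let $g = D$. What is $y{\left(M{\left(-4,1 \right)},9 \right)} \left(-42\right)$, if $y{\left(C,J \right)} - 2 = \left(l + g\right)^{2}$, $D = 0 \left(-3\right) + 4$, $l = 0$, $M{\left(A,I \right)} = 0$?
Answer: $-756$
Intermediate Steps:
$D = 4$ ($D = 0 + 4 = 4$)
$g = 4$
$y{\left(C,J \right)} = 18$ ($y{\left(C,J \right)} = 2 + \left(0 + 4\right)^{2} = 2 + 4^{2} = 2 + 16 = 18$)
$y{\left(M{\left(-4,1 \right)},9 \right)} \left(-42\right) = 18 \left(-42\right) = -756$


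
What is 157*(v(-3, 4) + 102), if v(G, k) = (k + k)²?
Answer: 26062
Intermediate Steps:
v(G, k) = 4*k² (v(G, k) = (2*k)² = 4*k²)
157*(v(-3, 4) + 102) = 157*(4*4² + 102) = 157*(4*16 + 102) = 157*(64 + 102) = 157*166 = 26062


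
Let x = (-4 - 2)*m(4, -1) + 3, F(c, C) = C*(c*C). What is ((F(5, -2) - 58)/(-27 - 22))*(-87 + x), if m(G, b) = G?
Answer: -4104/49 ≈ -83.755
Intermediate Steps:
F(c, C) = c*C² (F(c, C) = C*(C*c) = c*C²)
x = -21 (x = (-4 - 2)*4 + 3 = -6*4 + 3 = -24 + 3 = -21)
((F(5, -2) - 58)/(-27 - 22))*(-87 + x) = ((5*(-2)² - 58)/(-27 - 22))*(-87 - 21) = ((5*4 - 58)/(-49))*(-108) = ((20 - 58)*(-1/49))*(-108) = -38*(-1/49)*(-108) = (38/49)*(-108) = -4104/49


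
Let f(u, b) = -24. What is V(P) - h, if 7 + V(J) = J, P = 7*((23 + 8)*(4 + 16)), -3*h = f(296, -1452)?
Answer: 4325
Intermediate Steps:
h = 8 (h = -1/3*(-24) = 8)
P = 4340 (P = 7*(31*20) = 7*620 = 4340)
V(J) = -7 + J
V(P) - h = (-7 + 4340) - 1*8 = 4333 - 8 = 4325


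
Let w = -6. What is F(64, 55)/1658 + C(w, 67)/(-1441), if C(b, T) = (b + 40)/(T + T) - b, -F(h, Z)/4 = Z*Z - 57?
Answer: -573450343/80037463 ≈ -7.1648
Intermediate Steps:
F(h, Z) = 228 - 4*Z**2 (F(h, Z) = -4*(Z*Z - 57) = -4*(Z**2 - 57) = -4*(-57 + Z**2) = 228 - 4*Z**2)
C(b, T) = -b + (40 + b)/(2*T) (C(b, T) = (40 + b)/((2*T)) - b = (40 + b)*(1/(2*T)) - b = (40 + b)/(2*T) - b = -b + (40 + b)/(2*T))
F(64, 55)/1658 + C(w, 67)/(-1441) = (228 - 4*55**2)/1658 + ((20 + (1/2)*(-6) - 1*67*(-6))/67)/(-1441) = (228 - 4*3025)*(1/1658) + ((20 - 3 + 402)/67)*(-1/1441) = (228 - 12100)*(1/1658) + ((1/67)*419)*(-1/1441) = -11872*1/1658 + (419/67)*(-1/1441) = -5936/829 - 419/96547 = -573450343/80037463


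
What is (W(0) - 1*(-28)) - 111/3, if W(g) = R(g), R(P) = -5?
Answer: -14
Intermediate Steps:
W(g) = -5
(W(0) - 1*(-28)) - 111/3 = (-5 - 1*(-28)) - 111/3 = (-5 + 28) + (1/3)*(-111) = 23 - 37 = -14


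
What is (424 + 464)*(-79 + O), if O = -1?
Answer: -71040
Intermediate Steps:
(424 + 464)*(-79 + O) = (424 + 464)*(-79 - 1) = 888*(-80) = -71040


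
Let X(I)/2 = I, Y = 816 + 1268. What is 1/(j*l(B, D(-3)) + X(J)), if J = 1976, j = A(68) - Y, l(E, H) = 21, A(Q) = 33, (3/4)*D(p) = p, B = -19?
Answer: -1/39119 ≈ -2.5563e-5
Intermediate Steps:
Y = 2084
D(p) = 4*p/3
j = -2051 (j = 33 - 1*2084 = 33 - 2084 = -2051)
X(I) = 2*I
1/(j*l(B, D(-3)) + X(J)) = 1/(-2051*21 + 2*1976) = 1/(-43071 + 3952) = 1/(-39119) = -1/39119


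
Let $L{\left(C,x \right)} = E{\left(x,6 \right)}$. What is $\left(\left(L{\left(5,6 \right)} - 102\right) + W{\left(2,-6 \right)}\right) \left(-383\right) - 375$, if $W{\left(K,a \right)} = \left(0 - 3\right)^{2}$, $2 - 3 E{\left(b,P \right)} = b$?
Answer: $\frac{107264}{3} \approx 35755.0$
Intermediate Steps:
$E{\left(b,P \right)} = \frac{2}{3} - \frac{b}{3}$
$L{\left(C,x \right)} = \frac{2}{3} - \frac{x}{3}$
$W{\left(K,a \right)} = 9$ ($W{\left(K,a \right)} = \left(-3\right)^{2} = 9$)
$\left(\left(L{\left(5,6 \right)} - 102\right) + W{\left(2,-6 \right)}\right) \left(-383\right) - 375 = \left(\left(\left(\frac{2}{3} - 2\right) - 102\right) + 9\right) \left(-383\right) - 375 = \left(\left(- \frac{4}{3} - 102\right) + 9\right) \left(-383\right) - 375 = \left(- \frac{310}{3} + 9\right) \left(-383\right) - 375 = \left(- \frac{283}{3}\right) \left(-383\right) - 375 = \frac{108389}{3} - 375 = \frac{107264}{3}$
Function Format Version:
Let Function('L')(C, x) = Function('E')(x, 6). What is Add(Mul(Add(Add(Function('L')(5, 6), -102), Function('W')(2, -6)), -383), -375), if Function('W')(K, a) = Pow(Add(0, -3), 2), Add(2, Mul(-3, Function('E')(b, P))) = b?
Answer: Rational(107264, 3) ≈ 35755.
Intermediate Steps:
Function('E')(b, P) = Add(Rational(2, 3), Mul(Rational(-1, 3), b))
Function('L')(C, x) = Add(Rational(2, 3), Mul(Rational(-1, 3), x))
Function('W')(K, a) = 9 (Function('W')(K, a) = Pow(-3, 2) = 9)
Add(Mul(Add(Add(Function('L')(5, 6), -102), Function('W')(2, -6)), -383), -375) = Add(Mul(Add(Add(Add(Rational(2, 3), Mul(Rational(-1, 3), 6)), -102), 9), -383), -375) = Add(Mul(Add(Add(Add(Rational(2, 3), -2), -102), 9), -383), -375) = Add(Mul(Add(Add(Rational(-4, 3), -102), 9), -383), -375) = Add(Mul(Add(Rational(-310, 3), 9), -383), -375) = Add(Mul(Rational(-283, 3), -383), -375) = Add(Rational(108389, 3), -375) = Rational(107264, 3)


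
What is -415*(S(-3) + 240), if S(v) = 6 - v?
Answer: -103335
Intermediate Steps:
-415*(S(-3) + 240) = -415*((6 - 1*(-3)) + 240) = -415*((6 + 3) + 240) = -415*(9 + 240) = -415*249 = -103335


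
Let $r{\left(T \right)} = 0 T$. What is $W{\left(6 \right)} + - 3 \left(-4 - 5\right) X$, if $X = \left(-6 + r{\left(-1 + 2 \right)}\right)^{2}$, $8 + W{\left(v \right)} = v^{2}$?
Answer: $1000$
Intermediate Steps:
$r{\left(T \right)} = 0$
$W{\left(v \right)} = -8 + v^{2}$
$X = 36$ ($X = \left(-6 + 0\right)^{2} = \left(-6\right)^{2} = 36$)
$W{\left(6 \right)} + - 3 \left(-4 - 5\right) X = \left(-8 + 6^{2}\right) + - 3 \left(-4 - 5\right) 36 = \left(-8 + 36\right) + \left(-3\right) \left(-9\right) 36 = 28 + 27 \cdot 36 = 28 + 972 = 1000$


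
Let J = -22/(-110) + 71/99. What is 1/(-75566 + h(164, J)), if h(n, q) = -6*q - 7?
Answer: -165/12470453 ≈ -1.3231e-5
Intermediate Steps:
J = 454/495 (J = -22*(-1/110) + 71*(1/99) = ⅕ + 71/99 = 454/495 ≈ 0.91717)
h(n, q) = -7 - 6*q
1/(-75566 + h(164, J)) = 1/(-75566 + (-7 - 6*454/495)) = 1/(-75566 + (-7 - 908/165)) = 1/(-75566 - 2063/165) = 1/(-12470453/165) = -165/12470453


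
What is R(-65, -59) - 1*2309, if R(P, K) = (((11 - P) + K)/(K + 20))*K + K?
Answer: -91349/39 ≈ -2342.3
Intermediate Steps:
R(P, K) = K + K*(11 + K - P)/(20 + K) (R(P, K) = ((11 + K - P)/(20 + K))*K + K = K*(11 + K - P)/(20 + K) + K = K + K*(11 + K - P)/(20 + K))
R(-65, -59) - 1*2309 = -59*(31 - 1*(-65) + 2*(-59))/(20 - 59) - 1*2309 = -59*(31 + 65 - 118)/(-39) - 2309 = -59*(-1/39)*(-22) - 2309 = -1298/39 - 2309 = -91349/39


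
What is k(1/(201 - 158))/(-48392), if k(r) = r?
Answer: -1/2080856 ≈ -4.8057e-7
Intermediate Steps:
k(1/(201 - 158))/(-48392) = 1/((201 - 158)*(-48392)) = -1/48392/43 = (1/43)*(-1/48392) = -1/2080856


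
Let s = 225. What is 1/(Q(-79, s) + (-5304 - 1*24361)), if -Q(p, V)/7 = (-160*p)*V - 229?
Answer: -1/19936062 ≈ -5.0160e-8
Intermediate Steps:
Q(p, V) = 1603 + 1120*V*p (Q(p, V) = -7*((-160*p)*V - 229) = -7*(-160*V*p - 229) = -7*(-229 - 160*V*p) = 1603 + 1120*V*p)
1/(Q(-79, s) + (-5304 - 1*24361)) = 1/((1603 + 1120*225*(-79)) + (-5304 - 1*24361)) = 1/((1603 - 19908000) + (-5304 - 24361)) = 1/(-19906397 - 29665) = 1/(-19936062) = -1/19936062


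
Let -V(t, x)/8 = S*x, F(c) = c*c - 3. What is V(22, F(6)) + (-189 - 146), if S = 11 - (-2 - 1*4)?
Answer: -4823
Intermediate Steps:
F(c) = -3 + c² (F(c) = c² - 3 = -3 + c²)
S = 17 (S = 11 - (-2 - 4) = 11 - 1*(-6) = 11 + 6 = 17)
V(t, x) = -136*x
V(22, F(6)) + (-189 - 146) = -136*(-3 + 6²) + (-189 - 146) = -136*(-3 + 36) - 335 = -136*33 - 335 = -4488 - 335 = -4823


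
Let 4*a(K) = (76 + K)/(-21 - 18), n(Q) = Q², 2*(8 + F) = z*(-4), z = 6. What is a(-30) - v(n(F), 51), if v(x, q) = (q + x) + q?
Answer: -39179/78 ≈ -502.29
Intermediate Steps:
F = -20 (F = -8 + (6*(-4))/2 = -8 + (½)*(-24) = -8 - 12 = -20)
a(K) = -19/39 - K/156 (a(K) = ((76 + K)/(-21 - 18))/4 = ((76 + K)/(-39))/4 = ((76 + K)*(-1/39))/4 = (-76/39 - K/39)/4 = -19/39 - K/156)
v(x, q) = x + 2*q
a(-30) - v(n(F), 51) = (-19/39 - 1/156*(-30)) - ((-20)² + 2*51) = (-19/39 + 5/26) - (400 + 102) = -23/78 - 1*502 = -23/78 - 502 = -39179/78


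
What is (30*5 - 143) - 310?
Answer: -303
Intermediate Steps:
(30*5 - 143) - 310 = (150 - 143) - 310 = 7 - 310 = -303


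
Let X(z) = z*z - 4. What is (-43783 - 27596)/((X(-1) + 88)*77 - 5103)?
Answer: -99/2 ≈ -49.500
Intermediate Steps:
X(z) = -4 + z² (X(z) = z² - 4 = -4 + z²)
(-43783 - 27596)/((X(-1) + 88)*77 - 5103) = (-43783 - 27596)/(((-4 + (-1)²) + 88)*77 - 5103) = -71379/(((-4 + 1) + 88)*77 - 5103) = -71379/((-3 + 88)*77 - 5103) = -71379/(85*77 - 5103) = -71379/(6545 - 5103) = -71379/1442 = -71379*1/1442 = -99/2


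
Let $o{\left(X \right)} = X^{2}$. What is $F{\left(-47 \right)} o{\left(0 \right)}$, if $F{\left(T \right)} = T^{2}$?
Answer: $0$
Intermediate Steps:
$F{\left(-47 \right)} o{\left(0 \right)} = \left(-47\right)^{2} \cdot 0^{2} = 2209 \cdot 0 = 0$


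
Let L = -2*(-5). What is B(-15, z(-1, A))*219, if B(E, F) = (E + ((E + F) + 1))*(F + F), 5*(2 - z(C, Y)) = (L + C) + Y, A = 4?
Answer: 194472/25 ≈ 7778.9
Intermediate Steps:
L = 10
z(C, Y) = -C/5 - Y/5 (z(C, Y) = 2 - ((10 + C) + Y)/5 = 2 - (10 + C + Y)/5 = 2 + (-2 - C/5 - Y/5) = -C/5 - Y/5)
B(E, F) = 2*F*(1 + F + 2*E) (B(E, F) = (E + (1 + E + F))*(2*F) = (1 + F + 2*E)*(2*F) = 2*F*(1 + F + 2*E))
B(-15, z(-1, A))*219 = (2*(-1/5*(-1) - 1/5*4)*(1 + (-1/5*(-1) - 1/5*4) + 2*(-15)))*219 = (2*(1/5 - 4/5)*(1 + (1/5 - 4/5) - 30))*219 = (2*(-3/5)*(1 - 3/5 - 30))*219 = (2*(-3/5)*(-148/5))*219 = (888/25)*219 = 194472/25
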